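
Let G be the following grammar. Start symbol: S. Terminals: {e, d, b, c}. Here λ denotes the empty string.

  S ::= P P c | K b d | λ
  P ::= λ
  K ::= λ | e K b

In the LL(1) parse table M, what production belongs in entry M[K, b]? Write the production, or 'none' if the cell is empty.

K ::= λ

FIRST(P): from P::=λ we get {λ}. So FIRST(P) = {λ}.
FIRST(K): from K::=λ we get {λ}; from K::=e K b we get {e}. So FIRST(K) = {λ, e}.
FIRST(S): from S::=P P c we get {c}; from S::=K b d we get {b, e}; from S::=λ we get {λ}. So FIRST(S) = {λ, b, c, e}.
FOLLOW(S) includes $ since S is the start symbol.
FOLLOW(K): in S::=K b d, K is followed by b d with FIRST {b}; in K::=e K b, K is followed by b with FIRST {b}. Thus FOLLOW(K) = {b}.
For K ::= λ: FIRST(λ) = {λ}, so it goes in M[K, t] for t ∈ {}; since λ ∈ FIRST, also for every t ∈ FOLLOW(K) = {b}.
For K ::= e K b: FIRST(e K b) = {e}, so it goes in M[K, t] for t ∈ {e}.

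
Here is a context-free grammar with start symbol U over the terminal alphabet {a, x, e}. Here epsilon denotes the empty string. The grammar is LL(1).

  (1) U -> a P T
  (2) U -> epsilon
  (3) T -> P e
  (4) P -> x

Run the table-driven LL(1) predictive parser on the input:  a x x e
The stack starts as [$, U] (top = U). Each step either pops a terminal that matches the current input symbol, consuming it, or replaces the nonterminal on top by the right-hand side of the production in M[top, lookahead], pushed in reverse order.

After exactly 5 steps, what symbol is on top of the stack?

step 1: stack=$ U  input=a x x e $  — expand U -> a P T
step 2: stack=$ T P a  input=a x x e $  — match a
step 3: stack=$ T P  input=x x e $  — expand P -> x
step 4: stack=$ T x  input=x x e $  — match x
step 5: stack=$ T  input=x e $  — expand T -> P e
Stack after step 5: $ e P (top = P).

P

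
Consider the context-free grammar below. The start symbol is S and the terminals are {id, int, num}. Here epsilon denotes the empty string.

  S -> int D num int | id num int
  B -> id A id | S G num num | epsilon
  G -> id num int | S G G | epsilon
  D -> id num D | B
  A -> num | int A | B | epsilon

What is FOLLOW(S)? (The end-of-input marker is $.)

{$, id, int, num}

FIRST(S): from S->int D num int we get {int}; from S->id num int we get {id}. So FIRST(S) = {id, int}.
FIRST(B): from B->id A id we get {id}; from B->S G num num we get {id, int}; from B->epsilon we get {epsilon}. So FIRST(B) = {epsilon, id, int}.
FIRST(G): from G->id num int we get {id}; from G->S G G we get {id, int}; from G->epsilon we get {epsilon}. So FIRST(G) = {epsilon, id, int}.
FIRST(D): from D->id num D we get {id}; from D->B we get {epsilon, id, int}. So FIRST(D) = {epsilon, id, int}.
FIRST(A): from A->num we get {num}; from A->int A we get {int}; from A->B we get {epsilon, id, int}; from A->epsilon we get {epsilon}. So FIRST(A) = {epsilon, id, int, num}.
FOLLOW(S) includes $ since S is the start symbol.
FOLLOW(G): in B->S G num num, G is followed by num num with FIRST {num}; in G->S G G (occurrence 1), G is followed by G with FIRST {epsilon, id, int}; in G->S G G (occurrence 1), the suffix after G is nullable (adds nothing new); in G->S G G (occurrence 2), the suffix after G is empty (adds nothing new). Thus FOLLOW(G) = {id, int, num}.
FOLLOW(S): in B->S G num num, S is followed by G num num with FIRST {id, int, num}; in G->S G G, S is followed by G G with FIRST {epsilon, id, int}; in G->S G G, the suffix after S is nullable, so FOLLOW(S) ⊇ FOLLOW(G) = {id, int, num}. Thus FOLLOW(S) = {$, id, int, num}.
FOLLOW(D): in S->int D num int, D is followed by num int with FIRST {num}; in D->id num D, the suffix after D is empty (adds nothing new). Thus FOLLOW(D) = {num}.
FOLLOW(A): in B->id A id, A is followed by id with FIRST {id}; in A->int A, the suffix after A is empty (adds nothing new). Thus FOLLOW(A) = {id}.
FOLLOW(B): in D->B, the suffix after B is empty, so FOLLOW(B) ⊇ FOLLOW(D) = {num}; in A->B, the suffix after B is empty, so FOLLOW(B) ⊇ FOLLOW(A) = {id}. Thus FOLLOW(B) = {id, num}.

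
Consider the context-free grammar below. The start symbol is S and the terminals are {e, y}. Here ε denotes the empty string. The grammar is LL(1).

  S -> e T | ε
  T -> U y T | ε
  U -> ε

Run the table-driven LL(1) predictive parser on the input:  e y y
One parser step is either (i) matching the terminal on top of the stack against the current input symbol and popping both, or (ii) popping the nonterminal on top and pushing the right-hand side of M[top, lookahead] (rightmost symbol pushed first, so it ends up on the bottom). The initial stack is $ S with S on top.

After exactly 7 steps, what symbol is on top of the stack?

step 1: stack=$ S  input=e y y $  — expand S -> e T
step 2: stack=$ T e  input=e y y $  — match e
step 3: stack=$ T  input=y y $  — expand T -> U y T
step 4: stack=$ T y U  input=y y $  — expand U -> ε
step 5: stack=$ T y  input=y y $  — match y
step 6: stack=$ T  input=y $  — expand T -> U y T
step 7: stack=$ T y U  input=y $  — expand U -> ε
Stack after step 7: $ T y (top = y).

y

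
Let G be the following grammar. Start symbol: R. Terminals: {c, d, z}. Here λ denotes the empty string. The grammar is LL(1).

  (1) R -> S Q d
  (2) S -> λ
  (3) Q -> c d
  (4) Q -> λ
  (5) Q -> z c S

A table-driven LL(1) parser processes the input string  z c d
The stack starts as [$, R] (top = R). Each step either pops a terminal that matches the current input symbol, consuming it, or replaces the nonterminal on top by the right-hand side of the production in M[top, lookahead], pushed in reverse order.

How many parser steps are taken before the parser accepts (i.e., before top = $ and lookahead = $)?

step 1: stack=$ R  input=z c d $  — expand R -> S Q d
step 2: stack=$ d Q S  input=z c d $  — expand S -> λ
step 3: stack=$ d Q  input=z c d $  — expand Q -> z c S
step 4: stack=$ d S c z  input=z c d $  — match z
step 5: stack=$ d S c  input=c d $  — match c
step 6: stack=$ d S  input=d $  — expand S -> λ
step 7: stack=$ d  input=d $  — match d
Accept reached after 7 steps.

7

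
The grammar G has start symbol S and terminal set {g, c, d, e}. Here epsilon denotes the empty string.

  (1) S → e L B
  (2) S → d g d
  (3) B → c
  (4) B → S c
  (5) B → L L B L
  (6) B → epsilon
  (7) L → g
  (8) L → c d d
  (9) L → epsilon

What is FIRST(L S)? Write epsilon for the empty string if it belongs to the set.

FIRST(S): from S→e L B we get {e}; from S→d g d we get {d}. So FIRST(S) = {d, e}.
FIRST(L): from L→g we get {g}; from L→c d d we get {c}; from L→epsilon we get {epsilon}. So FIRST(L) = {epsilon, c, g}.
FIRST(B): from B→c we get {c}; from B→S c we get {d, e}; from B→L L B L we get {epsilon, c, d, e, g}; from B→epsilon we get {epsilon}. So FIRST(B) = {epsilon, c, d, e, g}.
FIRST(L S): take FIRST of each symbol in turn, carrying on past any symbol whose FIRST contains epsilon; result {c, d, e, g}.

{c, d, e, g}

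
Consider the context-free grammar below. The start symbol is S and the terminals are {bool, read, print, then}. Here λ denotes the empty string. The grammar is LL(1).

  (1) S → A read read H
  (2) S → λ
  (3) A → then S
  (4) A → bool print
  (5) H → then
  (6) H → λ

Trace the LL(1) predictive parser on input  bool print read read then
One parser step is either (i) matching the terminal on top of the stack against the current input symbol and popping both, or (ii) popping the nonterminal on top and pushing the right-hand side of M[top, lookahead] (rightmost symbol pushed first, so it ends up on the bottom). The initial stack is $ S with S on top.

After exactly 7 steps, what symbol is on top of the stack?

step 1: stack=$ S  input=bool print read read then $  — expand S → A read read H
step 2: stack=$ H read read A  input=bool print read read then $  — expand A → bool print
step 3: stack=$ H read read print bool  input=bool print read read then $  — match bool
step 4: stack=$ H read read print  input=print read read then $  — match print
step 5: stack=$ H read read  input=read read then $  — match read
step 6: stack=$ H read  input=read then $  — match read
step 7: stack=$ H  input=then $  — expand H → then
Stack after step 7: $ then (top = then).

then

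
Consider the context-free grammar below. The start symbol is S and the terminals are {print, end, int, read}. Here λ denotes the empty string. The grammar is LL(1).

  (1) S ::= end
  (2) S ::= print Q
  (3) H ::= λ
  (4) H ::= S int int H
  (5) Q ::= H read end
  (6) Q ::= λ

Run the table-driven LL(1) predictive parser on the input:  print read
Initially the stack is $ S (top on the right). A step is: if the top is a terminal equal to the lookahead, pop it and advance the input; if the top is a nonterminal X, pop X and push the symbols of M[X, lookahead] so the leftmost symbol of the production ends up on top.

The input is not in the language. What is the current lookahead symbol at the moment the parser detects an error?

$

step 1: stack=$ S  input=print read $  — expand S ::= print Q
step 2: stack=$ Q print  input=print read $  — match print
step 3: stack=$ Q  input=read $  — expand Q ::= H read end
step 4: stack=$ end read H  input=read $  — expand H ::= λ
step 5: stack=$ end read  input=read $  — match read
step 6: stack=$ end  input=$  — error: top is terminal end but lookahead is $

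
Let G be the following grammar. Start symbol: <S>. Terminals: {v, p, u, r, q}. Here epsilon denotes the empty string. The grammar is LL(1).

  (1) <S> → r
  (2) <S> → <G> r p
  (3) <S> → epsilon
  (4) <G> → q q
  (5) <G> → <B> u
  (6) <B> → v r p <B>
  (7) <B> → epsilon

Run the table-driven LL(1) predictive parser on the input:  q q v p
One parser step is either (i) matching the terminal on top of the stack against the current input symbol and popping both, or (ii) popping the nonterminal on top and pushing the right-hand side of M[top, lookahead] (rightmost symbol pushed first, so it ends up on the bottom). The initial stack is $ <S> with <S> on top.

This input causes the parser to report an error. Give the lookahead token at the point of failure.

     Stack      Input      Action
  1  $ <S>      q q v p $  expand <S> → <G> r p
  2  $ p r <G>  q q v p $  expand <G> → q q
  3  $ p r q q  q q v p $  match q
  4  $ p r q    q v p $    match q
  5  $ p r      v p $      error: top is terminal r but lookahead is v

v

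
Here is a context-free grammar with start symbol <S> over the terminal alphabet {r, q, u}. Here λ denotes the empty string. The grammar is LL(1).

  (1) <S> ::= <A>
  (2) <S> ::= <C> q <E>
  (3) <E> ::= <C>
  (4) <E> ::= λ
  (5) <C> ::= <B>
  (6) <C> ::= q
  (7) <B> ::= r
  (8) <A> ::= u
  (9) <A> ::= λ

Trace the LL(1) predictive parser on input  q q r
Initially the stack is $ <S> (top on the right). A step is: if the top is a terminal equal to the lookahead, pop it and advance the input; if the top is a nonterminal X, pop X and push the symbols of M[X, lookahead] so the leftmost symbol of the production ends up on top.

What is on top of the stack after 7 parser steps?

r

     Stack        Input    Action
  1  $ <S>        q q r $  expand <S> ::= <C> q <E>
  2  $ <E> q <C>  q q r $  expand <C> ::= q
  3  $ <E> q q    q q r $  match q
  4  $ <E> q      q r $    match q
  5  $ <E>        r $      expand <E> ::= <C>
  6  $ <C>        r $      expand <C> ::= <B>
  7  $ <B>        r $      expand <B> ::= r
Stack after step 7: $ r (top = r).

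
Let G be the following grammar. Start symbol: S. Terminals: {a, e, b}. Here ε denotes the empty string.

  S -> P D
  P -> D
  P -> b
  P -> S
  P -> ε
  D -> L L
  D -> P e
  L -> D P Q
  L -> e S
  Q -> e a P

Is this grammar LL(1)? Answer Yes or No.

No

FIRST(S) = {b, e}
FIRST(P) = {ε, b, e}
FIRST(D) = {b, e}
FIRST(L) = {b, e}
FIRST(Q) = {e}
FOLLOW(S) = {$, b, e}
FOLLOW(P) = {$, b, e}
FOLLOW(D) = {$, b, e}
FOLLOW(L) = {$, b, e}
FOLLOW(Q) = {$, b, e}
Cell M[D, b] receives both D -> L L and D -> P e — the grammar is not LL(1).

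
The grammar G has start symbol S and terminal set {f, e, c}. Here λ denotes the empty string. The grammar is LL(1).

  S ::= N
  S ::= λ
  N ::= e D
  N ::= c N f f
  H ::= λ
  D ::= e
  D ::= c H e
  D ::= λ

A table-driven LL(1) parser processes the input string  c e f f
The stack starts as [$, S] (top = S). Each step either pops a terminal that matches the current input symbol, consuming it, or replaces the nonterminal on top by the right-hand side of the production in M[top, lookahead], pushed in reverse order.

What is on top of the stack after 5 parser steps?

     Stack      Input      Action
  1  $ S        c e f f $  expand S ::= N
  2  $ N        c e f f $  expand N ::= c N f f
  3  $ f f N c  c e f f $  match c
  4  $ f f N    e f f $    expand N ::= e D
  5  $ f f D e  e f f $    match e
Stack after step 5: $ f f D (top = D).

D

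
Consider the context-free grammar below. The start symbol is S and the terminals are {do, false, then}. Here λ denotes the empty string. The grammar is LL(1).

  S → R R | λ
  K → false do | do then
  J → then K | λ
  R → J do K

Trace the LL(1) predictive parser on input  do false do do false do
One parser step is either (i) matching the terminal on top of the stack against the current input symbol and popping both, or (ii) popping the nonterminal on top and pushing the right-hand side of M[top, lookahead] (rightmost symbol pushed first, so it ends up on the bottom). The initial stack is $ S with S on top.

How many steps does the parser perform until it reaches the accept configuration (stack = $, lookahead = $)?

13

      Stack         Input                      Action
   1  $ S           do false do do false do $  expand S → R R
   2  $ R R         do false do do false do $  expand R → J do K
   3  $ R K do J    do false do do false do $  expand J → λ
   4  $ R K do      do false do do false do $  match do
   5  $ R K         false do do false do $     expand K → false do
   6  $ R do false  false do do false do $     match false
   7  $ R do        do do false do $           match do
   8  $ R           do false do $              expand R → J do K
   9  $ K do J      do false do $              expand J → λ
  10  $ K do        do false do $              match do
  11  $ K           false do $                 expand K → false do
  12  $ do false    false do $                 match false
  13  $ do          do $                       match do
Accept reached after 13 steps.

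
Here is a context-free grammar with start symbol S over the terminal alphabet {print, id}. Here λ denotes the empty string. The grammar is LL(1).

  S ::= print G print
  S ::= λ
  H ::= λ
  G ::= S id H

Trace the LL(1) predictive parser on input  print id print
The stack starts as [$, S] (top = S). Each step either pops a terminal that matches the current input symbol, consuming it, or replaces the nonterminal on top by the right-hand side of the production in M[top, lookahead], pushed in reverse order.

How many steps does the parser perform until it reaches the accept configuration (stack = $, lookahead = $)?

step 1: stack=$ S  input=print id print $  — expand S ::= print G print
step 2: stack=$ print G print  input=print id print $  — match print
step 3: stack=$ print G  input=id print $  — expand G ::= S id H
step 4: stack=$ print H id S  input=id print $  — expand S ::= λ
step 5: stack=$ print H id  input=id print $  — match id
step 6: stack=$ print H  input=print $  — expand H ::= λ
step 7: stack=$ print  input=print $  — match print
Accept reached after 7 steps.

7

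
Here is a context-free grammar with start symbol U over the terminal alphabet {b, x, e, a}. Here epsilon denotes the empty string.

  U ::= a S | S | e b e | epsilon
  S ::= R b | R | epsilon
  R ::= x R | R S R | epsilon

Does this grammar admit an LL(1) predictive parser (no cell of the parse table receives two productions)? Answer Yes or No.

FIRST(U) = {epsilon, a, b, e, x}
FIRST(S) = {epsilon, b, x}
FIRST(R) = {epsilon, b, x}
FOLLOW(U) = {$}
FOLLOW(S) = {$, b, x}
FOLLOW(R) = {$, b, x}
Cell M[R, $] receives both R ::= R S R and R ::= epsilon — the grammar is not LL(1).

No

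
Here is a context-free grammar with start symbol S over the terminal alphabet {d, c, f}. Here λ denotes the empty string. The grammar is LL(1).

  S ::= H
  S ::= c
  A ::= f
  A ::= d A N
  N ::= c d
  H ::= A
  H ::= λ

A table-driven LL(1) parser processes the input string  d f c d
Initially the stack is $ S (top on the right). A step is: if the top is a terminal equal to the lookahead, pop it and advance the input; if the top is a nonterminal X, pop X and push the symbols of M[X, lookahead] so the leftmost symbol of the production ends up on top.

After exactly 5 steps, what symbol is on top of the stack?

     Stack    Input      Action
  1  $ S      d f c d $  expand S ::= H
  2  $ H      d f c d $  expand H ::= A
  3  $ A      d f c d $  expand A ::= d A N
  4  $ N A d  d f c d $  match d
  5  $ N A    f c d $    expand A ::= f
Stack after step 5: $ N f (top = f).

f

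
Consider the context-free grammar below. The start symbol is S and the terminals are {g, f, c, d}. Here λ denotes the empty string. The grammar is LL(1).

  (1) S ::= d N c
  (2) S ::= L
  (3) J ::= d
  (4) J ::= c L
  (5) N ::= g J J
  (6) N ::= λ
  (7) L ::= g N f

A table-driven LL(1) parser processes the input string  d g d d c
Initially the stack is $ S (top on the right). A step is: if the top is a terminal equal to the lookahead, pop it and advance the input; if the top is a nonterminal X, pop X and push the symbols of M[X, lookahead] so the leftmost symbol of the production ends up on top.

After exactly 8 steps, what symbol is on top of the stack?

     Stack      Input        Action
  1  $ S        d g d d c $  expand S ::= d N c
  2  $ c N d    d g d d c $  match d
  3  $ c N      g d d c $    expand N ::= g J J
  4  $ c J J g  g d d c $    match g
  5  $ c J J    d d c $      expand J ::= d
  6  $ c J d    d d c $      match d
  7  $ c J      d c $        expand J ::= d
  8  $ c d      d c $        match d
Stack after step 8: $ c (top = c).

c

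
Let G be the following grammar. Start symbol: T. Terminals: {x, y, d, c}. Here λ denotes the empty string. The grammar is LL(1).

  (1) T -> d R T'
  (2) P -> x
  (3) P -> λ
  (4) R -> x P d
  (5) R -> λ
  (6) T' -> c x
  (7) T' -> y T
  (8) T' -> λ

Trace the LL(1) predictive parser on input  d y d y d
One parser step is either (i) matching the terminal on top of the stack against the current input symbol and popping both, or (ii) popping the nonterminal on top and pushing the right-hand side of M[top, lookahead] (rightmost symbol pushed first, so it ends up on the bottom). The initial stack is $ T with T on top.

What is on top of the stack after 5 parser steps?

T

     Stack     Input        Action
  1  $ T       d y d y d $  expand T -> d R T'
  2  $ T' R d  d y d y d $  match d
  3  $ T' R    y d y d $    expand R -> λ
  4  $ T'      y d y d $    expand T' -> y T
  5  $ T y     y d y d $    match y
Stack after step 5: $ T (top = T).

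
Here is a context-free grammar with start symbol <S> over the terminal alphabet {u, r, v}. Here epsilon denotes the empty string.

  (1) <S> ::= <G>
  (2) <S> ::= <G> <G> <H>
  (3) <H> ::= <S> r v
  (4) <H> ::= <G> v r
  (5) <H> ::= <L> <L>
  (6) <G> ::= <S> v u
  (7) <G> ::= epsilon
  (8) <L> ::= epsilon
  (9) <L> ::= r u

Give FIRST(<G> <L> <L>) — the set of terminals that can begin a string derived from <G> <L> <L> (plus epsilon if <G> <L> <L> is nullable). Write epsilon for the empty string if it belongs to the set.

FIRST(<L>) = {epsilon, r}
FIRST(<S>) = {epsilon, r, v}  (via <G>, <G> <G> <H>)
FIRST(<G>) = {epsilon, r, v}  (via <S> v u)
FIRST(<H>) = {epsilon, r, v}  (via <S> r v, <G> v r, <L> <L>)
FIRST(<G> <L> <L>): take FIRST of each symbol in turn, carrying on past any symbol whose FIRST contains epsilon; result {epsilon, r, v}.

{epsilon, r, v}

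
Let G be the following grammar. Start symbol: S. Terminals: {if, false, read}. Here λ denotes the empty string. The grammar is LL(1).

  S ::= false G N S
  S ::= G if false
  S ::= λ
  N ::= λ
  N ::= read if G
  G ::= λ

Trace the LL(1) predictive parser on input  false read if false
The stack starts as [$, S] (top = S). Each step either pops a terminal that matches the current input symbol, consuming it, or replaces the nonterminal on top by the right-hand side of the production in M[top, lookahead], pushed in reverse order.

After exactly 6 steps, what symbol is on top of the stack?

G

step 1: stack=$ S  input=false read if false $  — expand S ::= false G N S
step 2: stack=$ S N G false  input=false read if false $  — match false
step 3: stack=$ S N G  input=read if false $  — expand G ::= λ
step 4: stack=$ S N  input=read if false $  — expand N ::= read if G
step 5: stack=$ S G if read  input=read if false $  — match read
step 6: stack=$ S G if  input=if false $  — match if
Stack after step 6: $ S G (top = G).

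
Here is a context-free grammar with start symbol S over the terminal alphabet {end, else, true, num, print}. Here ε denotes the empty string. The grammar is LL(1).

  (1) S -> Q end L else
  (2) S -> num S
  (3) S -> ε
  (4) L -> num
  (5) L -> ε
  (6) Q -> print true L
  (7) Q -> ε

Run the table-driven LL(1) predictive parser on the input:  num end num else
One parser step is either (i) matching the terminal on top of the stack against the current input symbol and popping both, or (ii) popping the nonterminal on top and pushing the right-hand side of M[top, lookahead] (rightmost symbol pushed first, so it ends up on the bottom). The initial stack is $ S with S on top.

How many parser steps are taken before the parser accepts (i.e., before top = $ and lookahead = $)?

step 1: stack=$ S  input=num end num else $  — expand S -> num S
step 2: stack=$ S num  input=num end num else $  — match num
step 3: stack=$ S  input=end num else $  — expand S -> Q end L else
step 4: stack=$ else L end Q  input=end num else $  — expand Q -> ε
step 5: stack=$ else L end  input=end num else $  — match end
step 6: stack=$ else L  input=num else $  — expand L -> num
step 7: stack=$ else num  input=num else $  — match num
step 8: stack=$ else  input=else $  — match else
Accept reached after 8 steps.

8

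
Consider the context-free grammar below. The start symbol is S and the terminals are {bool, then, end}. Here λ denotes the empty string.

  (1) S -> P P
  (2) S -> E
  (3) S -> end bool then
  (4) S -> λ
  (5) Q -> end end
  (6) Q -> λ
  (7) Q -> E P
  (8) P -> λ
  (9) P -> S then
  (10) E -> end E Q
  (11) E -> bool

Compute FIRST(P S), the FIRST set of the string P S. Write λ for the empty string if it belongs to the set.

{λ, bool, end, then}

FIRST(E) = {bool, end}
FIRST(Q) = {λ, bool, end}  (via E P)
FIRST(S) = {λ, bool, end, then}  (via P P, E)
FIRST(P) = {λ, bool, end, then}  (via S then)
FIRST(P S): take FIRST of each symbol in turn, carrying on past any symbol whose FIRST contains λ; result {λ, bool, end, then}.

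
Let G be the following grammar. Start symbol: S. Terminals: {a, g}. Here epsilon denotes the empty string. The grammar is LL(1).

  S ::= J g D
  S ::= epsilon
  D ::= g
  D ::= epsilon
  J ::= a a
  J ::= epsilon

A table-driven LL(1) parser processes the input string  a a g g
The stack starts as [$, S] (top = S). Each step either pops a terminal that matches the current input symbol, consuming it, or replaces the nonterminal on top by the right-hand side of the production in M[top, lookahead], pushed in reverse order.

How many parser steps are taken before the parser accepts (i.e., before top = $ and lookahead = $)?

     Stack      Input      Action
  1  $ S        a a g g $  expand S ::= J g D
  2  $ D g J    a a g g $  expand J ::= a a
  3  $ D g a a  a a g g $  match a
  4  $ D g a    a g g $    match a
  5  $ D g      g g $      match g
  6  $ D        g $        expand D ::= g
  7  $ g        g $        match g
Accept reached after 7 steps.

7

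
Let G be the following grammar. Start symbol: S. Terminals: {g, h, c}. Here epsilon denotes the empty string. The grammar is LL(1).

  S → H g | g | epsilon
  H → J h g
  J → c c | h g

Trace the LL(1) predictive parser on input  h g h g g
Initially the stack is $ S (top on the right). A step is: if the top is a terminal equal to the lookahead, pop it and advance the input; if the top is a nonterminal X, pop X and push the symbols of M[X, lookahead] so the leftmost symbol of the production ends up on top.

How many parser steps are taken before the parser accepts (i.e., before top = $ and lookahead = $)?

8

     Stack        Input        Action
  1  $ S          h g h g g $  expand S → H g
  2  $ g H        h g h g g $  expand H → J h g
  3  $ g g h J    h g h g g $  expand J → h g
  4  $ g g h g h  h g h g g $  match h
  5  $ g g h g    g h g g $    match g
  6  $ g g h      h g g $      match h
  7  $ g g        g g $        match g
  8  $ g          g $          match g
Accept reached after 8 steps.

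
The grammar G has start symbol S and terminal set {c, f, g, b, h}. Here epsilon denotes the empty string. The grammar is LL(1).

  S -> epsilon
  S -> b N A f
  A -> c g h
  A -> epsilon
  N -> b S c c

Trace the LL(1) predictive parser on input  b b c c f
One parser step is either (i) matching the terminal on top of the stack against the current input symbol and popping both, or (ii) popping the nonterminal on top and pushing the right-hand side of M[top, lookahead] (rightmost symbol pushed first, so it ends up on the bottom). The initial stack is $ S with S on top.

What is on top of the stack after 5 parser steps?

c

     Stack          Input        Action
  1  $ S            b b c c f $  expand S -> b N A f
  2  $ f A N b      b b c c f $  match b
  3  $ f A N        b c c f $    expand N -> b S c c
  4  $ f A c c S b  b c c f $    match b
  5  $ f A c c S    c c f $      expand S -> epsilon
Stack after step 5: $ f A c c (top = c).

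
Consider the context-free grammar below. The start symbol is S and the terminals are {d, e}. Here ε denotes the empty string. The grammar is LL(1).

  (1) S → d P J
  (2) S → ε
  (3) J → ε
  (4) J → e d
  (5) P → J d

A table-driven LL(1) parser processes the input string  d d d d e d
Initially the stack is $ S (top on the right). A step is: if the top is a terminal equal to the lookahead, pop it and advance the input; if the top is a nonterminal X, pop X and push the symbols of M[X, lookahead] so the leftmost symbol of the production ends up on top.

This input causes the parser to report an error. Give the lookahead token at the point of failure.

     Stack    Input          Action
  1  $ S      d d d d e d $  expand S → d P J
  2  $ J P d  d d d d e d $  match d
  3  $ J P    d d d e d $    expand P → J d
  4  $ J d J  d d d e d $    expand J → ε
  5  $ J d    d d d e d $    match d
  6  $ J      d d e d $      expand J → ε
  7  $        d d e d $      error: stack empty but input remains

d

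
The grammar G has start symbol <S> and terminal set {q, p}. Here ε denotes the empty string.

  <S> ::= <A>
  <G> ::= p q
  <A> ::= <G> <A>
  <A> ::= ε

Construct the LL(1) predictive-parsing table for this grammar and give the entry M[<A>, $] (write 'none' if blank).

<A> ::= ε

FIRST(<G>): from <G>::=p q we get {p}. So FIRST(<G>) = {p}.
FIRST(<A>): from <A>::=<G> <A> we get {p}; from <A>::=ε we get {ε}. So FIRST(<A>) = {ε, p}.
FIRST(<S>): from <S>::=<A> we get {ε, p}. So FIRST(<S>) = {ε, p}.
FOLLOW(<S>) includes $ since <S> is the start symbol.
FOLLOW(<S>): <S> appears on no right-hand side. Thus FOLLOW(<S>) = {$}.
FOLLOW(<A>): in <S>::=<A>, the suffix after <A> is empty, so FOLLOW(<A>) ⊇ FOLLOW(<S>) = {$}; in <A>::=<G> <A>, the suffix after <A> is empty (adds nothing new). Thus FOLLOW(<A>) = {$}.
For <A> ::= <G> <A>: FIRST(<G> <A>) = {p}, so it goes in M[<A>, t] for t ∈ {p}.
For <A> ::= ε: FIRST(ε) = {ε}, so it goes in M[<A>, t] for t ∈ {}; since ε ∈ FIRST, also for every t ∈ FOLLOW(<A>) = {$}.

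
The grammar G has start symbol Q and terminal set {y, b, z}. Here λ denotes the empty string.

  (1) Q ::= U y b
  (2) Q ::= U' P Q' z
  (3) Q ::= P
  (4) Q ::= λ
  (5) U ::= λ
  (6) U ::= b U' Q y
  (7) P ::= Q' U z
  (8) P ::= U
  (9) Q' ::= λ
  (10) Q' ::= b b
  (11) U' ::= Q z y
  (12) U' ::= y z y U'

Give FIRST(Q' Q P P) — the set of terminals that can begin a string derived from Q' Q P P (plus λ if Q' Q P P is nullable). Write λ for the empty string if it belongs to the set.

{λ, b, y, z}

FIRST(U): from U::=λ we get {λ}; from U::=b U' Q y we get {b}. So FIRST(U) = {λ, b}.
FIRST(Q'): from Q'::=λ we get {λ}; from Q'::=b b we get {b}. So FIRST(Q') = {λ, b}.
FIRST(P): from P::=Q' U z we get {b, z}; from P::=U we get {λ, b}. So FIRST(P) = {λ, b, z}.
FIRST(Q): from Q::=U y b we get {b, y}; from Q::=U' P Q' z we get {b, y, z}; from Q::=P we get {λ, b, z}; from Q::=λ we get {λ}. So FIRST(Q) = {λ, b, y, z}.
FIRST(U'): from U'::=Q z y we get {b, y, z}; from U'::=y z y U' we get {y}. So FIRST(U') = {b, y, z}.
FIRST(Q' Q P P): take FIRST of each symbol in turn, carrying on past any symbol whose FIRST contains λ; result {λ, b, y, z}.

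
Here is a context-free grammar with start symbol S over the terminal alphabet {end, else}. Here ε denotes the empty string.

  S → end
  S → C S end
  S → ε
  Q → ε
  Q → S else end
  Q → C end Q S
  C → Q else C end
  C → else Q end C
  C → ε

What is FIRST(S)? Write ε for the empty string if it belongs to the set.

FIRST(S) = {ε, else, end}  (via C S end)
FIRST(Q) = {ε, else, end}  (via S else end, C end Q S)
FIRST(C) = {ε, else, end}  (via Q else C end)

{ε, else, end}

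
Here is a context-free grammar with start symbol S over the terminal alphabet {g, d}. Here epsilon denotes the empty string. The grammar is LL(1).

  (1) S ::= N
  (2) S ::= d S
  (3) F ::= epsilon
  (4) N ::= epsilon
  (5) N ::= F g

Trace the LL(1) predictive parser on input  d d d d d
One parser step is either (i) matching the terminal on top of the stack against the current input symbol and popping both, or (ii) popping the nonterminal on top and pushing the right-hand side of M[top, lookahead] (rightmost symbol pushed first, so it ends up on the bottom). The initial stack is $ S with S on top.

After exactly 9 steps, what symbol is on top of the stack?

step 1: stack=$ S  input=d d d d d $  — expand S ::= d S
step 2: stack=$ S d  input=d d d d d $  — match d
step 3: stack=$ S  input=d d d d $  — expand S ::= d S
step 4: stack=$ S d  input=d d d d $  — match d
step 5: stack=$ S  input=d d d $  — expand S ::= d S
step 6: stack=$ S d  input=d d d $  — match d
step 7: stack=$ S  input=d d $  — expand S ::= d S
step 8: stack=$ S d  input=d d $  — match d
step 9: stack=$ S  input=d $  — expand S ::= d S
Stack after step 9: $ S d (top = d).

d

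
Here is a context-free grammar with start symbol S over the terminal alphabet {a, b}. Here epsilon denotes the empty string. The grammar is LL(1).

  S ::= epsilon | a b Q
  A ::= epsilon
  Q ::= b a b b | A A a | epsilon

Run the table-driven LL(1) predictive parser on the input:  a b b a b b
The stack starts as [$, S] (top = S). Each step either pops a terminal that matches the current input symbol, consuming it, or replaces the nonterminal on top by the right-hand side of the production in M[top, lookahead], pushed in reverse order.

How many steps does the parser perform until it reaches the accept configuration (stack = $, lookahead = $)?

8

     Stack      Input          Action
  1  $ S        a b b a b b $  expand S ::= a b Q
  2  $ Q b a    a b b a b b $  match a
  3  $ Q b      b b a b b $    match b
  4  $ Q        b a b b $      expand Q ::= b a b b
  5  $ b b a b  b a b b $      match b
  6  $ b b a    a b b $        match a
  7  $ b b      b b $          match b
  8  $ b        b $            match b
Accept reached after 8 steps.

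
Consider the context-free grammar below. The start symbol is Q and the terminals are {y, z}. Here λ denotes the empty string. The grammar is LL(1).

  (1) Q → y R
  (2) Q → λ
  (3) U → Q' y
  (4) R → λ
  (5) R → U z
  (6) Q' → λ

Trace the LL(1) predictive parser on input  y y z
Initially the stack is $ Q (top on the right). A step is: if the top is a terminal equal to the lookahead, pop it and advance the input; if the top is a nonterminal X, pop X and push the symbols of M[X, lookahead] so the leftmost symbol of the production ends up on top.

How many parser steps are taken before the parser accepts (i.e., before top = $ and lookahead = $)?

7

     Stack     Input    Action
  1  $ Q       y y z $  expand Q → y R
  2  $ R y     y y z $  match y
  3  $ R       y z $    expand R → U z
  4  $ z U     y z $    expand U → Q' y
  5  $ z y Q'  y z $    expand Q' → λ
  6  $ z y     y z $    match y
  7  $ z       z $      match z
Accept reached after 7 steps.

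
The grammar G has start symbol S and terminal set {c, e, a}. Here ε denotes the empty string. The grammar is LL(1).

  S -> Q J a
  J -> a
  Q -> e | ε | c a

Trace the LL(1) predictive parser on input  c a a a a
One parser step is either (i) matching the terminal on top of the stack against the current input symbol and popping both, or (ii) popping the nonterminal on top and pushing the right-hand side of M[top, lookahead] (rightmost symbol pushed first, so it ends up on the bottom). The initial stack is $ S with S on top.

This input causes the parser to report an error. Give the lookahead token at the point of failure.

a

     Stack      Input        Action
  1  $ S        c a a a a $  expand S -> Q J a
  2  $ a J Q    c a a a a $  expand Q -> c a
  3  $ a J a c  c a a a a $  match c
  4  $ a J a    a a a a $    match a
  5  $ a J      a a a $      expand J -> a
  6  $ a a      a a a $      match a
  7  $ a        a a $        match a
  8  $          a $          error: stack empty but input remains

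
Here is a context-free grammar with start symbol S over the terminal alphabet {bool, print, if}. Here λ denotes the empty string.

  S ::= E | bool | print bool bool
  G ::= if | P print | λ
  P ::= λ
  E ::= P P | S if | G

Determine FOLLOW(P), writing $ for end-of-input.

{$, if, print}

FIRST(P) = {λ}
FIRST(G) = {λ, if, print}  (via P print)
FIRST(S) = {λ, bool, if, print}  (via E)
FIRST(E) = {λ, bool, if, print}  (via P P, S if, G)
FOLLOW(S) includes $ since S is the start symbol.
FOLLOW(S): in E::=S if, S is followed by if with FIRST {if}. Thus FOLLOW(S) = {$, if}.
FOLLOW(E): in S::=E, the suffix after E is empty, so FOLLOW(E) ⊇ FOLLOW(S) = {$, if}. Thus FOLLOW(E) = {$, if}.
FOLLOW(G): in E::=G, the suffix after G is empty, so FOLLOW(G) ⊇ FOLLOW(E) = {$, if}. Thus FOLLOW(G) = {$, if}.
FOLLOW(P): in G::=P print, P is followed by print with FIRST {print}; in E::=P P (occurrence 1), P is followed by P with FIRST {λ}; in E::=P P (occurrence 1), the suffix after P is nullable, so FOLLOW(P) ⊇ FOLLOW(E) = {$, if}; in E::=P P (occurrence 2), the suffix after P is empty, so FOLLOW(P) ⊇ FOLLOW(E) = {$, if}. Thus FOLLOW(P) = {$, if, print}.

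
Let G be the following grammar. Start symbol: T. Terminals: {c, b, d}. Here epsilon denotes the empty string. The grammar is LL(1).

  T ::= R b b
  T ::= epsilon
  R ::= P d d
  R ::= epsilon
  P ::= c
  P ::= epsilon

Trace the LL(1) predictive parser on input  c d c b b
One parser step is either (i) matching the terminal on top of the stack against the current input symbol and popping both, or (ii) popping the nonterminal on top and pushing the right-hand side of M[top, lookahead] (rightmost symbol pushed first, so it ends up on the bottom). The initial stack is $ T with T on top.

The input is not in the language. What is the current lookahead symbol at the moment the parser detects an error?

c

     Stack        Input        Action
  1  $ T          c d c b b $  expand T ::= R b b
  2  $ b b R      c d c b b $  expand R ::= P d d
  3  $ b b d d P  c d c b b $  expand P ::= c
  4  $ b b d d c  c d c b b $  match c
  5  $ b b d d    d c b b $    match d
  6  $ b b d      c b b $      error: top is terminal d but lookahead is c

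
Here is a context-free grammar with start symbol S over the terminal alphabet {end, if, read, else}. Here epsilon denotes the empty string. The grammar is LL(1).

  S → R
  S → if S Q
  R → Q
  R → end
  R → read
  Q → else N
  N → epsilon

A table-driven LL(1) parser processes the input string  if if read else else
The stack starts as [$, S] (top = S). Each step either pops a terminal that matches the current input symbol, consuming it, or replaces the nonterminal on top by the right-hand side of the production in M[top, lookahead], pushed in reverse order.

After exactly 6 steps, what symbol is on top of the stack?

     Stack       Input                   Action
  1  $ S         if if read else else $  expand S → if S Q
  2  $ Q S if    if if read else else $  match if
  3  $ Q S       if read else else $     expand S → if S Q
  4  $ Q Q S if  if read else else $     match if
  5  $ Q Q S     read else else $        expand S → R
  6  $ Q Q R     read else else $        expand R → read
Stack after step 6: $ Q Q read (top = read).

read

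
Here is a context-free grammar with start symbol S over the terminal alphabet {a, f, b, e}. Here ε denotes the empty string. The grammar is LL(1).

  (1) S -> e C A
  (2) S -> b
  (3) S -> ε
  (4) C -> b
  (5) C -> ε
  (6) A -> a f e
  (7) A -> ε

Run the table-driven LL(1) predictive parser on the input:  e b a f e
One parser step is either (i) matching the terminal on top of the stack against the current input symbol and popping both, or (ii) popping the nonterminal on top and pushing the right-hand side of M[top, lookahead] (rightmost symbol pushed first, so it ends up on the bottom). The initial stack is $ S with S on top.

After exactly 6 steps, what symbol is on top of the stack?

     Stack    Input        Action
  1  $ S      e b a f e $  expand S -> e C A
  2  $ A C e  e b a f e $  match e
  3  $ A C    b a f e $    expand C -> b
  4  $ A b    b a f e $    match b
  5  $ A      a f e $      expand A -> a f e
  6  $ e f a  a f e $      match a
Stack after step 6: $ e f (top = f).

f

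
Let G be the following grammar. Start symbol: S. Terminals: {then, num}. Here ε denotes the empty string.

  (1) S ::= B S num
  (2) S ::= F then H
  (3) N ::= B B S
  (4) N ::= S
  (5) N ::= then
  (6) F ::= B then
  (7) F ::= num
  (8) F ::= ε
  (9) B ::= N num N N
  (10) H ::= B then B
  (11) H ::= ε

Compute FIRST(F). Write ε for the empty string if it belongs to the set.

{ε, num, then}

FIRST(S): from S::=B S num we get {num, then}; from S::=F then H we get {num, then}. So FIRST(S) = {num, then}.
FIRST(N): from N::=B B S we get {num, then}; from N::=S we get {num, then}; from N::=then we get {then}. So FIRST(N) = {num, then}.
FIRST(B): from B::=N num N N we get {num, then}. So FIRST(B) = {num, then}.
FIRST(F): from F::=B then we get {num, then}; from F::=num we get {num}; from F::=ε we get {ε}. So FIRST(F) = {ε, num, then}.
FIRST(H): from H::=B then B we get {num, then}; from H::=ε we get {ε}. So FIRST(H) = {ε, num, then}.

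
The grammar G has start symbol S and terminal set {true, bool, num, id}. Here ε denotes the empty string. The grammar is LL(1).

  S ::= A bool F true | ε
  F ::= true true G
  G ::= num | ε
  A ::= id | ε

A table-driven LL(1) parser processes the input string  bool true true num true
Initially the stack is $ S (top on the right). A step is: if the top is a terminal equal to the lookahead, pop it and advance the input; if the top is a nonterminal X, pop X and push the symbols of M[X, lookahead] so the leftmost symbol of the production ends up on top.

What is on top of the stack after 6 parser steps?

     Stack               Input                      Action
  1  $ S                 bool true true num true $  expand S ::= A bool F true
  2  $ true F bool A     bool true true num true $  expand A ::= ε
  3  $ true F bool       bool true true num true $  match bool
  4  $ true F            true true num true $       expand F ::= true true G
  5  $ true G true true  true true num true $       match true
  6  $ true G true       true num true $            match true
Stack after step 6: $ true G (top = G).

G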